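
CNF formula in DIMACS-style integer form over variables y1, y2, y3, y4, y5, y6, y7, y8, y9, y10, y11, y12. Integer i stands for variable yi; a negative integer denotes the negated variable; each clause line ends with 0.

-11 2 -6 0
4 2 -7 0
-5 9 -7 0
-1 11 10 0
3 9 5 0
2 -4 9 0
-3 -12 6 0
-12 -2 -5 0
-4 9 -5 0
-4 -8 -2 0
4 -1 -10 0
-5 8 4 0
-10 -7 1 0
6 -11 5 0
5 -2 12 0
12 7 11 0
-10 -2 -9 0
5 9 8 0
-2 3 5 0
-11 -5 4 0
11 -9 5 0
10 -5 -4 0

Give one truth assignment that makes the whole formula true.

y1=T, y2=F, y3=T, y4=T, y5=T, y6=F, y7=T, y8=F, y9=T, y10=T, y11=F, y12=F

Check each clause:
  1. (~y6 \/ ~y11 \/ y2) — ~y6 is true.
  2. (y4 \/ ~y7 \/ y2) — y4 is true.
  3. (~y5 \/ y9 \/ ~y7) — y9 is true.
  4. (~y1 \/ y11 \/ y10) — y10 is true.
  5. (y5 \/ y9 \/ y3) — y9 is true.
  6. (y2 \/ ~y4 \/ y9) — y9 is true.
  7. (~y12 \/ y6 \/ ~y3) — ~y12 is true.
  8. (~y12 \/ ~y5 \/ ~y2) — ~y12 is true.
  9. (y9 \/ ~y5 \/ ~y4) — y9 is true.
  10. (~y4 \/ ~y8 \/ ~y2) — ~y8 is true.
  11. (~y10 \/ y4 \/ ~y1) — y4 is true.
  12. (y8 \/ ~y5 \/ y4) — y4 is true.
  13. (~y10 \/ ~y7 \/ y1) — y1 is true.
  14. (y6 \/ y5 \/ ~y11) — ~y11 is true.
  15. (~y2 \/ y12 \/ y5) — y5 is true.
  16. (y12 \/ y7 \/ y11) — y7 is true.
  17. (~y10 \/ ~y2 \/ ~y9) — ~y2 is true.
  18. (y8 \/ y5 \/ y9) — y9 is true.
  19. (y5 \/ ~y2 \/ y3) — y3 is true.
  20. (y4 \/ ~y11 \/ ~y5) — y4 is true.
  21. (y11 \/ y5 \/ ~y9) — y5 is true.
  22. (y10 \/ ~y4 \/ ~y5) — y10 is true.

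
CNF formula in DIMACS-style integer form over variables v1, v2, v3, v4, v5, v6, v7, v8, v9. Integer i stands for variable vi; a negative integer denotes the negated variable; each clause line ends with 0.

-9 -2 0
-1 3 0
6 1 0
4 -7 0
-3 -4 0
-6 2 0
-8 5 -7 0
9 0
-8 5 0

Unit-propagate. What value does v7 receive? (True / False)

False

Unit clause (v9) sets v9 = True.
From (NOT v2 OR NOT v9) and v9 = True: v2 = False.
(v2 OR NOT v6) with v2 = False leaves only NOT v6, so v6 = False.
(v6 OR v1): since v6 = False, the clause reduces to (v1). v1 = True.
From (NOT v1 OR v3) and v1 = True: v3 = True.
(NOT v4 OR NOT v3) with v3 = True leaves only NOT v4, so v4 = False.
(v4 OR NOT v7): since v4 = False, the clause reduces to (NOT v7). v7 = False.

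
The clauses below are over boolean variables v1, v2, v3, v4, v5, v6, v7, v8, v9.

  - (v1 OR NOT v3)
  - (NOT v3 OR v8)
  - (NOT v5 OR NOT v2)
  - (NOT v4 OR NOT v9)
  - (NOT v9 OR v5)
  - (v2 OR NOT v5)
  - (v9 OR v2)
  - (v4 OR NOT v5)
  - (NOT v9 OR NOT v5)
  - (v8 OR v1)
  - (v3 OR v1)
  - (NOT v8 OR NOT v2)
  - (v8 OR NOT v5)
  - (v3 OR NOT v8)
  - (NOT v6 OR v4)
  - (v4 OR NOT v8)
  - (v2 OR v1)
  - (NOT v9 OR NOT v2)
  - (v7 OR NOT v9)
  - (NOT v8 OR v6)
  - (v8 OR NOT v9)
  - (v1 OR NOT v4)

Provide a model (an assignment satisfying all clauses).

v1=T, v2=T, v3=F, v4=T, v5=F, v6=T, v7=F, v8=F, v9=F

Pure literal: v1 appears only positively; assign v1 = True.
Set v2 = True and propagate.
  then v5 is forced to False.
  then v9 is forced to False.
  then v8 is forced to False.
  then v3 is forced to False.
Branch on v4: take v4 = True.
v6, v7 are now unconstrained; take v6 = True, v7 = False.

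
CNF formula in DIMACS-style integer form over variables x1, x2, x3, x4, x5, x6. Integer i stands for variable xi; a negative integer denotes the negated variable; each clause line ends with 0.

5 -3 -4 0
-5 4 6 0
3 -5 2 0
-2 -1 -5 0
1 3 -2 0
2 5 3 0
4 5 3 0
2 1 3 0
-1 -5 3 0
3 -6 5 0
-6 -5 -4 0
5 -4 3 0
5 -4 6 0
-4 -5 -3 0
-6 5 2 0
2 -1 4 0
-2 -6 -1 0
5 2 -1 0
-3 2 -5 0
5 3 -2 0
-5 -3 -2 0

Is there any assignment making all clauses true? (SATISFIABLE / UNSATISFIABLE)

SATISFIABLE

Branch on x1: take x1 = True.
Branch on x2: take x2 = True.
  then x5 is forced to False.
  then x6 is forced to False.
  then x4 is forced to False.
  then x3 is forced to True.
So x1=T  x2=T  x3=T  x4=F  x5=F  x6=F is a satisfying assignment.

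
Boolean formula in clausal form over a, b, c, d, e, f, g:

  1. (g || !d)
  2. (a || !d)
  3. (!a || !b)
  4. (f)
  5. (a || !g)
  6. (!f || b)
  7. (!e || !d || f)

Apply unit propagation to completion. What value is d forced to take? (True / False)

False

(f) is a unit clause: f = True.
From (b || !f) and f = True: b = True.
In (!a || !b), !b is now false; !a must hold, so a = False.
(a || !d): since a = False, the clause reduces to (!d). d = False.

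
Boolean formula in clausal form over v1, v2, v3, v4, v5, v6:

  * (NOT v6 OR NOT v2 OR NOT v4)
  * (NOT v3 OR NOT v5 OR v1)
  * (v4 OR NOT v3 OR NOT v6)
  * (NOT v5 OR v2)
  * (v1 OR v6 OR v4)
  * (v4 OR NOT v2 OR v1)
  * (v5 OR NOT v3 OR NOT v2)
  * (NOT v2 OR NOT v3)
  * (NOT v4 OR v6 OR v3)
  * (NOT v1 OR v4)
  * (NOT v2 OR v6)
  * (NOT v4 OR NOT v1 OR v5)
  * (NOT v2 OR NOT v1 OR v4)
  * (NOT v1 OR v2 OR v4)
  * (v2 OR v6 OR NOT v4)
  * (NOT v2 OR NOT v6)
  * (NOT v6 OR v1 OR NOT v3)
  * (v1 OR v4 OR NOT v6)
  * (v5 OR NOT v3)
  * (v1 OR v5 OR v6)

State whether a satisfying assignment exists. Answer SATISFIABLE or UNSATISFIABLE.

SATISFIABLE

Try v1 = False.
Branch on v2: take v2 = False.
  then v5 is forced to False.
  then v3 is forced to False.
  then v6 is forced to True.
  then v4 is forced to True.
So v1=False, v2=False, v3=False, v4=True, v5=False, v6=True is a satisfying assignment.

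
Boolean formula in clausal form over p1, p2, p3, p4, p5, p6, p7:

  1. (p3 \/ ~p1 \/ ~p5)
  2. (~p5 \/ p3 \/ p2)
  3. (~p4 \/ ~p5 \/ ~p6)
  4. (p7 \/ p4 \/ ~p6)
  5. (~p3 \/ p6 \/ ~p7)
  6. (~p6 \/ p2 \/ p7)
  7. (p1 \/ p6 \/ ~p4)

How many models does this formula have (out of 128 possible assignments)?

Case analysis on p6 and p3:
  p6=T, p3=T: p1 free; 7 ways for (p2,p4,p5,p7) × 2^1 = 14.
  p6=T, p3=F: 11 of the 32 assignments to (p1,p2,p4,p5,p7) work.
  p6=F, p3=T: p2, p5 free; 3 ways for (p1,p4,p7) × 2^2 = 12.
  p6=F, p3=F: p7 free; 7 ways for (p1,p2,p4,p5) × 2^1 = 14.
Total: 14 + 11 + 12 + 14 = 51.

51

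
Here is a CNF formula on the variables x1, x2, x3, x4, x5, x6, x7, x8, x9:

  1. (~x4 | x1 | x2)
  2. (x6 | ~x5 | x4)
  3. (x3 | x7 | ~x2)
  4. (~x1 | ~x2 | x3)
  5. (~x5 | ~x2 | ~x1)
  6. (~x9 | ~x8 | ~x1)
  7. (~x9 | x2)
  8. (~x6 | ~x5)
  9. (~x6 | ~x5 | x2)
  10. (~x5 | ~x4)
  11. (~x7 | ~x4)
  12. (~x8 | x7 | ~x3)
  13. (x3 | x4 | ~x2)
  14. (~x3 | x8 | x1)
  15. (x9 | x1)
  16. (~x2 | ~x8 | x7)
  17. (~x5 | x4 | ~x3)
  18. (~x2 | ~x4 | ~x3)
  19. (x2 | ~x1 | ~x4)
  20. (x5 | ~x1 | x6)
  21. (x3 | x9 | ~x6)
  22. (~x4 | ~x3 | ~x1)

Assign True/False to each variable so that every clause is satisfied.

x1=T, x2=F, x3=T, x4=F, x5=F, x6=T, x7=F, x8=F, x9=F

Set x1 = True and propagate.
For the remaining variables, x2 = False, x3 = True, x4 = False, x5 = False, x6 = True, x7 = False, x8 = False, x9 = False works.
Every clause has at least one true literal under this assignment.
Check each clause:
  1. (x2 | ~x4 | x1) — x1 is true.
  2. (~x5 | x6 | x4) — ~x5 is true.
  3. (x3 | x7 | ~x2) — x3 is true.
  4. (x3 | ~x1 | ~x2) — x3 is true.
  5. (~x2 | ~x5 | ~x1) — ~x5 is true.
  6. (~x9 | ~x8 | ~x1) — ~x8 is true.
  7. (~x9 | x2) — ~x9 is true.
  8. (~x6 | ~x5) — ~x5 is true.
  9. (~x6 | x2 | ~x5) — ~x5 is true.
  10. (~x4 | ~x5) — ~x5 is true.
  11. (~x7 | ~x4) — ~x7 is true.
  12. (~x3 | ~x8 | x7) — ~x8 is true.
  13. (x3 | ~x2 | x4) — x3 is true.
  14. (x8 | x1 | ~x3) — x1 is true.
  15. (x9 | x1) — x1 is true.
  16. (x7 | ~x8 | ~x2) — ~x8 is true.
  17. (x4 | ~x5 | ~x3) — ~x5 is true.
  18. (~x4 | ~x3 | ~x2) — ~x4 is true.
  19. (~x1 | x2 | ~x4) — ~x4 is true.
  20. (~x1 | x6 | x5) — x6 is true.
  21. (x3 | x9 | ~x6) — x3 is true.
  22. (~x3 | ~x1 | ~x4) — ~x4 is true.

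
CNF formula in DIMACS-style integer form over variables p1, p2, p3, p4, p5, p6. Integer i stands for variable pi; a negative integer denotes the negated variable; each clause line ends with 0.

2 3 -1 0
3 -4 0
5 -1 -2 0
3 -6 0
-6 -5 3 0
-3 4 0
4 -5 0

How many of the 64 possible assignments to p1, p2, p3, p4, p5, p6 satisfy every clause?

Split on p3, then p4.
  p3=1, p4=1: p6 free; 7 ways for (p1,p2,p5) × 2^1 = 14.
  p3=1, p4=0: a clause becomes empty — 0.
  p3=0, p4=1: a clause becomes empty — 0.
  p3=0, p4=0: remaining (p1,p2,p5,p6) ∈ {(0,0,0,0); (0,1,0,0)} — 2.
Total: 14 + 0 + 0 + 2 = 16.

16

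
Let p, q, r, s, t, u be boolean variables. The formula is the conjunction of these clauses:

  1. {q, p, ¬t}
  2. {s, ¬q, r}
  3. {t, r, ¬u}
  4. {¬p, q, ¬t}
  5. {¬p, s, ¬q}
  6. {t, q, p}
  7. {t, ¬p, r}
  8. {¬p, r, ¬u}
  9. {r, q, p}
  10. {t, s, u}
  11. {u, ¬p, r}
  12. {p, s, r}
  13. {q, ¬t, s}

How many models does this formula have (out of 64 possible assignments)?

17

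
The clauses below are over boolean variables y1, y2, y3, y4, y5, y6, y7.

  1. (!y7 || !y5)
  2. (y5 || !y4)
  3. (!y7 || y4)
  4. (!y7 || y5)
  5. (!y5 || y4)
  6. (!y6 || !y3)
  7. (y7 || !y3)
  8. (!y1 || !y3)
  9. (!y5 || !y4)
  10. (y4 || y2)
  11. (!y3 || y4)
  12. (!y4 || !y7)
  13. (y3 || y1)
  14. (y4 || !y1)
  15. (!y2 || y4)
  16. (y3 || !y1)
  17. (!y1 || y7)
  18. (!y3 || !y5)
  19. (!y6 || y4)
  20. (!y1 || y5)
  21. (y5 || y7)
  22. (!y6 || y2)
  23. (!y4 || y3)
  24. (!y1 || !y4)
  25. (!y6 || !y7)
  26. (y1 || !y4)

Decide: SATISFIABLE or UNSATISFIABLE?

y4 = True:
  propagation gives y5=True; an empty clause results — contradiction.
y4 = False:
  propagation gives y7=False, y5=False; an empty clause results — contradiction.
Every branch closes, so no satisfying assignment exists.

UNSATISFIABLE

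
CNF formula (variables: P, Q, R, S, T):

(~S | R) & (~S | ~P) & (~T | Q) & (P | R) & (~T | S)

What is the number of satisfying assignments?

Case analysis on S and P:
  S=1, P=1: a clause becomes empty — 0.
  S=1, P=0: remaining (Q,R,T) ∈ {(0,1,0); (1,1,0); (1,1,1)} — 3.
  S=0, P=1: remaining (Q,R,T) ∈ {(0,0,0); (0,1,0); (1,0,0); (1,1,0)} — 4.
  S=0, P=0: remaining (Q,R,T) ∈ {(0,1,0); (1,1,0)} — 2.
Total: 0 + 3 + 4 + 2 = 9.

9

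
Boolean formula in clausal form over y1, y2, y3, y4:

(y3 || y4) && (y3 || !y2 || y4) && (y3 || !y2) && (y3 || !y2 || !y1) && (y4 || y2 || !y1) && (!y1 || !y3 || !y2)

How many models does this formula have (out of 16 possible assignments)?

Case analysis on y2 and y3:
  y2=1, y3=1: remaining (y1,y4) ∈ {(0,0); (0,1)} — 2.
  y2=1, y3=0: a clause becomes empty — 0.
  y2=0, y3=1: remaining (y1,y4) ∈ {(0,0); (0,1); (1,1)} — 3.
  y2=0, y3=0: remaining (y1,y4) ∈ {(0,1); (1,1)} — 2.
Total: 2 + 0 + 3 + 2 = 7.

7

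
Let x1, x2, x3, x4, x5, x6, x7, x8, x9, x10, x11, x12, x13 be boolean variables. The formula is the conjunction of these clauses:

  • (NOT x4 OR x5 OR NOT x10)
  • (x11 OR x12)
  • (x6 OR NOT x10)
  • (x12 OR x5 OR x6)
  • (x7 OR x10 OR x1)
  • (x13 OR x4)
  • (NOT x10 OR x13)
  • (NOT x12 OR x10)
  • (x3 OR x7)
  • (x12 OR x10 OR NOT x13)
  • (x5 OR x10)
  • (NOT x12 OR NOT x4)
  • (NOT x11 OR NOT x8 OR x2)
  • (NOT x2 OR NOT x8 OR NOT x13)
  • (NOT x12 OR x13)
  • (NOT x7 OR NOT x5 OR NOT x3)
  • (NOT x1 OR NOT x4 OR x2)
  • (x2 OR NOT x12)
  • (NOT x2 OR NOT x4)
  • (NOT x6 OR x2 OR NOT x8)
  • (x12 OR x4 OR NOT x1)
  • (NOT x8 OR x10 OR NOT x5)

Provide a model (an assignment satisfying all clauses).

x1=0  x2=1  x3=1  x4=0  x5=1  x6=1  x7=0  x8=0  x9=0  x10=1  x11=1  x12=0  x13=1

x8 occurs only negated in the remaining clauses — set x8 = False.
Branch on x1: take x1 = False.
Branch on x2: take x2 = True.
  then x4 is forced to False.
  then x13 is forced to True.
Branch on x3: take x3 = True.
The remaining clauses are satisfied by x5 = True, x6 = True, x7 = False, x9 = False, x10 = True, x11 = True, x12 = False.
Every clause has at least one true literal under this assignment.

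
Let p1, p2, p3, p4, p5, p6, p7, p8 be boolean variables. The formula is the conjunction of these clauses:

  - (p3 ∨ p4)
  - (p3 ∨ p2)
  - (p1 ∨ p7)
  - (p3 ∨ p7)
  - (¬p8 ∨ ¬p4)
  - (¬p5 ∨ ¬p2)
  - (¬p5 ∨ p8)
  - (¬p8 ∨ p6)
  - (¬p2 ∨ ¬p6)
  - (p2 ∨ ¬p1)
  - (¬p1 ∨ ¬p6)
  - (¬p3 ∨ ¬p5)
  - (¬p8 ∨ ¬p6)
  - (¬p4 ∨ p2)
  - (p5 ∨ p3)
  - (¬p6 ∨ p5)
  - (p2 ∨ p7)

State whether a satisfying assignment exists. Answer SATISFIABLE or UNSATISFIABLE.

SATISFIABLE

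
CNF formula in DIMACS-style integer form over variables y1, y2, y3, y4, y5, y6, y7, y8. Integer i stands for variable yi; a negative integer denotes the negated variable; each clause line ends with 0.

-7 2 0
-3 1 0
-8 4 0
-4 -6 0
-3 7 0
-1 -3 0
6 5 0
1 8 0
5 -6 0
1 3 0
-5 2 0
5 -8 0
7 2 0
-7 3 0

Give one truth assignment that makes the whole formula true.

y1 = 1, y2 = 1, y3 = 0, y4 = 0, y5 = 1, y6 = 0, y7 = 0, y8 = 0

Check each clause:
  1. (y2 \/ ~y7) — ~y7 is true.
  2. (~y3 \/ y1) — y1 is true.
  3. (~y8 \/ y4) — ~y8 is true.
  4. (~y6 \/ ~y4) — ~y6 is true.
  5. (~y3 \/ y7) — ~y3 is true.
  6. (~y1 \/ ~y3) — ~y3 is true.
  7. (y6 \/ y5) — y5 is true.
  8. (y8 \/ y1) — y1 is true.
  9. (y5 \/ ~y6) — ~y6 is true.
  10. (y1 \/ y3) — y1 is true.
  11. (~y5 \/ y2) — y2 is true.
  12. (~y8 \/ y5) — ~y8 is true.
  13. (y7 \/ y2) — y2 is true.
  14. (~y7 \/ y3) — ~y7 is true.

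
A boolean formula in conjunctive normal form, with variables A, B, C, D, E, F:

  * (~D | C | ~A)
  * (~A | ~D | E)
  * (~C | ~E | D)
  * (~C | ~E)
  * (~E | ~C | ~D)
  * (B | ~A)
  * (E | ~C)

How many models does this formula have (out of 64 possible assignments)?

Case analysis on C and E:
  C=T, E=T: a clause becomes empty — 0.
  C=T, E=F: a clause becomes empty — 0.
  C=F, E=T: F free; 5 ways for (A,B,D) × 2^1 = 10.
  C=F, E=F: F free; 5 ways for (A,B,D) × 2^1 = 10.
Total: 0 + 0 + 10 + 10 = 20.

20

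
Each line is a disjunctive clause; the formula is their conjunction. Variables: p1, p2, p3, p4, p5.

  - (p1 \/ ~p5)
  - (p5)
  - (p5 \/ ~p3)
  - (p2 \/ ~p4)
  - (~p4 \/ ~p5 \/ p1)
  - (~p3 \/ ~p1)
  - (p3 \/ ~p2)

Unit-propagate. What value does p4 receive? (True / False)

(p5) stands alone — p5 = True.
(p1 \/ ~p5): since p5 = True, the clause reduces to (p1). p1 = True.
In (~p3 \/ ~p1), ~p1 is now false; ~p3 must hold, so p3 = False.
(p3 \/ ~p2): since p3 = False, the clause reduces to (~p2). p2 = False.
(p2 \/ ~p4): since p2 = False, the clause reduces to (~p4). p4 = False.

False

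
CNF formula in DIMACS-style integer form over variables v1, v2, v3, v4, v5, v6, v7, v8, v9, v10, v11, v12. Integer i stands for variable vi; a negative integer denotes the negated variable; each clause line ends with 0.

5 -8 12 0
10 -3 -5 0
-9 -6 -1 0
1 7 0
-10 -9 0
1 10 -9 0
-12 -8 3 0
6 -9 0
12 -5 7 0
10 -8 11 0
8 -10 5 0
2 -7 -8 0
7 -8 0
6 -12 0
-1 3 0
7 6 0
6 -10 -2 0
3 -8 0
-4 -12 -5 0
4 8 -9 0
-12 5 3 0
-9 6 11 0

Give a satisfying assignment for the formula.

v1=T, v2=F, v3=T, v4=T, v5=T, v6=F, v7=T, v8=F, v9=F, v10=T, v11=T, v12=F

Check each clause:
  1. (NOT v8 OR v5 OR v12) — NOT v8 is true.
  2. (v10 OR NOT v3 OR NOT v5) — v10 is true.
  3. (NOT v6 OR NOT v1 OR NOT v9) — NOT v6 is true.
  4. (v7 OR v1) — v1 is true.
  5. (NOT v9 OR NOT v10) — NOT v9 is true.
  6. (v1 OR v10 OR NOT v9) — v1 is true.
  7. (NOT v12 OR NOT v8 OR v3) — NOT v8 is true.
  8. (NOT v9 OR v6) — NOT v9 is true.
  9. (v7 OR v12 OR NOT v5) — v7 is true.
  10. (NOT v8 OR v11 OR v10) — NOT v8 is true.
  11. (NOT v10 OR v5 OR v8) — v5 is true.
  12. (NOT v7 OR v2 OR NOT v8) — NOT v8 is true.
  13. (v7 OR NOT v8) — NOT v8 is true.
  14. (v6 OR NOT v12) — NOT v12 is true.
  15. (NOT v1 OR v3) — v3 is true.
  16. (v7 OR v6) — v7 is true.
  17. (NOT v10 OR v6 OR NOT v2) — NOT v2 is true.
  18. (NOT v8 OR v3) — NOT v8 is true.
  19. (NOT v5 OR NOT v4 OR NOT v12) — NOT v12 is true.
  20. (v8 OR v4 OR NOT v9) — v4 is true.
  21. (NOT v12 OR v5 OR v3) — v3 is true.
  22. (NOT v9 OR v6 OR v11) — v11 is true.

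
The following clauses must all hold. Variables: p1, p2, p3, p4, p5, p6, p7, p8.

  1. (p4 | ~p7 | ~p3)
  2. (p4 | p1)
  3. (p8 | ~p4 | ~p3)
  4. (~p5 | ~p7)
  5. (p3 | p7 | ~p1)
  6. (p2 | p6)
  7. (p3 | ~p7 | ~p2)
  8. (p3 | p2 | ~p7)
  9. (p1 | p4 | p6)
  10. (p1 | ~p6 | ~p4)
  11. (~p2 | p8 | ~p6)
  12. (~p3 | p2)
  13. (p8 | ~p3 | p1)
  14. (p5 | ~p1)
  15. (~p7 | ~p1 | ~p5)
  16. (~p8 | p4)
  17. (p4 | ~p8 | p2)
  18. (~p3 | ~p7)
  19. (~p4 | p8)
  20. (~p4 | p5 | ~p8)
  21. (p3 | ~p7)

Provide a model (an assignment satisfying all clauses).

p1=F  p2=T  p3=F  p4=T  p5=T  p6=F  p7=F  p8=T

Check each clause:
  1. (p4 | ~p7 | ~p3) — ~p7 is true.
  2. (p4 | p1) — p4 is true.
  3. (~p4 | ~p3 | p8) — p8 is true.
  4. (~p5 | ~p7) — ~p7 is true.
  5. (~p1 | p3 | p7) — ~p1 is true.
  6. (p6 | p2) — p2 is true.
  7. (~p7 | ~p2 | p3) — ~p7 is true.
  8. (p2 | ~p7 | p3) — ~p7 is true.
  9. (p1 | p6 | p4) — p4 is true.
  10. (~p6 | ~p4 | p1) — ~p6 is true.
  11. (p8 | ~p2 | ~p6) — p8 is true.
  12. (~p3 | p2) — p2 is true.
  13. (~p3 | p1 | p8) — p8 is true.
  14. (p5 | ~p1) — p5 is true.
  15. (~p7 | ~p5 | ~p1) — ~p7 is true.
  16. (~p8 | p4) — p4 is true.
  17. (p2 | ~p8 | p4) — p2 is true.
  18. (~p7 | ~p3) — ~p7 is true.
  19. (p8 | ~p4) — p8 is true.
  20. (p5 | ~p4 | ~p8) — p5 is true.
  21. (~p7 | p3) — ~p7 is true.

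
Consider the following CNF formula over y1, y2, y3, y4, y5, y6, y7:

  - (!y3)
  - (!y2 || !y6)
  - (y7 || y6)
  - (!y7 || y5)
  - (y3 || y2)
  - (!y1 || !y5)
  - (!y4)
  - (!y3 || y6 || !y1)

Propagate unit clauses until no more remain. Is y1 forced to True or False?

False

Unit clause (!y3) sets y3 = False.
In (y2 || y3), y3 is now false; y2 must hold, so y2 = True.
(!y6 || !y2): since y2 = True, the clause reduces to (!y6). y6 = False.
(y6 || y7) with y6 = False leaves only y7, so y7 = True.
From (y5 || !y7) and y7 = True: y5 = True.
In (!y1 || !y5), !y5 is now false; !y1 must hold, so y1 = False.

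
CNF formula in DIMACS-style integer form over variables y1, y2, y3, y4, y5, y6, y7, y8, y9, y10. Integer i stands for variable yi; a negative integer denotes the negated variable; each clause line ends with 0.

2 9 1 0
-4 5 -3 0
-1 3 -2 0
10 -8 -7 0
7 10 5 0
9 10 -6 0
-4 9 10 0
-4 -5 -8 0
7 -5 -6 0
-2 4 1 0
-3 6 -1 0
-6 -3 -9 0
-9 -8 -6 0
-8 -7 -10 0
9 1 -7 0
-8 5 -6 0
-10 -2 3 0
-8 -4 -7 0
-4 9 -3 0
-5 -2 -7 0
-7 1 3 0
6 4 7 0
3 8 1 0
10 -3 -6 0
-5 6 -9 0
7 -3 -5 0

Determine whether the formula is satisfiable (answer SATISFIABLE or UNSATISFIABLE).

SATISFIABLE

Set y1 = True and propagate.
Set y2 = False and propagate.
Branch on y3: take y3 = False.
The remaining clauses are satisfied by y4 = True, y5 = False, y6 = True, y7 = False, y8 = False, y9 = True, y10 = True.
Every clause has at least one true literal under this assignment.
So y1=T, y2=F, y3=F, y4=T, y5=F, y6=T, y7=F, y8=F, y9=T, y10=T is a satisfying assignment.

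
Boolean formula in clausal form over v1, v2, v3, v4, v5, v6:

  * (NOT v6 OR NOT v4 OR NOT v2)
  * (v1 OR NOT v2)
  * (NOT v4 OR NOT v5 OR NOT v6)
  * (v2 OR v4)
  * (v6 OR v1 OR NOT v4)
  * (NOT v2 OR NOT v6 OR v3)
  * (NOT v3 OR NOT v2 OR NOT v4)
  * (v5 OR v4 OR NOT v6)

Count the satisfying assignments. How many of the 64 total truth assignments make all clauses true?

Split on v4, then v2.
  v4=T, v2=T: remaining (v1,v3,v5,v6) ∈ {(T,F,F,F); (T,F,T,F)} — 2.
  v4=T, v2=F: v3 free; 4 ways for (v1,v5,v6) × 2^1 = 8.
  v4=F, v2=T: 5 of the 16 assignments to (v1,v3,v5,v6) work.
  v4=F, v2=F: a clause becomes empty — 0.
Total: 2 + 8 + 5 + 0 = 15.

15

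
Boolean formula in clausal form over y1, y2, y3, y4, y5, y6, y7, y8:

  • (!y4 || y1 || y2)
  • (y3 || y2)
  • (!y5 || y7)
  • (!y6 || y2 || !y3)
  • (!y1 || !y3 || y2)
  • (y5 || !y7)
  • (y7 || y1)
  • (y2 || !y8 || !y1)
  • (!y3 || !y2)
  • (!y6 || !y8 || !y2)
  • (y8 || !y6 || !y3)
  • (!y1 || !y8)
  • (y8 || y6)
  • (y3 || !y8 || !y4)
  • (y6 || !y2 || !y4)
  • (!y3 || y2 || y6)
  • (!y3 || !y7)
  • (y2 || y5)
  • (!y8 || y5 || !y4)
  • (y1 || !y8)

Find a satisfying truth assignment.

y1 = True, y2 = True, y3 = False, y4 = True, y5 = True, y6 = True, y7 = True, y8 = False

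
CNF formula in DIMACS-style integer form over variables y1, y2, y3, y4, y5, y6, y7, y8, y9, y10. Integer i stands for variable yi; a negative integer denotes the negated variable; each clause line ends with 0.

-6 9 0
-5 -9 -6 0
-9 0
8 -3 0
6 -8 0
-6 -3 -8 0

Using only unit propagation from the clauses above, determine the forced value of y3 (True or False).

(~y9) stands alone — y9 = False.
From (~y6 \/ y9) and y9 = False: y6 = False.
In (~y8 \/ y6), y6 is now false; ~y8 must hold, so y8 = False.
From (~y3 \/ y8) and y8 = False: y3 = False.

False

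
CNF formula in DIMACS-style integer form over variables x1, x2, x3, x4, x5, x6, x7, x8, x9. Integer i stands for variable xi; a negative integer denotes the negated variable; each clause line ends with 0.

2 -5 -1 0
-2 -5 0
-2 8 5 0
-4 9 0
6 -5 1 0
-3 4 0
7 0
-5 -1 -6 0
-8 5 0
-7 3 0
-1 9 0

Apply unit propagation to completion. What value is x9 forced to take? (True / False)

True

(x7) stands alone — x7 = True.
In (NOT x7 OR x3), NOT x7 is now false; x3 must hold, so x3 = True.
From (x4 OR NOT x3) and x3 = True: x4 = True.
In (x9 OR NOT x4), NOT x4 is now false; x9 must hold, so x9 = True.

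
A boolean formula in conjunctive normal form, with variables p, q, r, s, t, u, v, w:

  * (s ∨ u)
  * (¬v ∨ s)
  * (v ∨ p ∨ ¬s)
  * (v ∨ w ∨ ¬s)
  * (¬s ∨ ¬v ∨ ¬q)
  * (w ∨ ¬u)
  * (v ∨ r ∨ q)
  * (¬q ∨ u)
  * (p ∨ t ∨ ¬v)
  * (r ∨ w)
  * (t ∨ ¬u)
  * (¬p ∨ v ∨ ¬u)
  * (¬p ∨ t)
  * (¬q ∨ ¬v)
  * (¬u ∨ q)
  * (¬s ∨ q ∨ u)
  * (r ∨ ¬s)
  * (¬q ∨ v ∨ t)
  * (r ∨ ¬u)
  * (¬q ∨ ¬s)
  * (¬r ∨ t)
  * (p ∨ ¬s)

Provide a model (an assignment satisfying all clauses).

t occurs only positively in the remaining clauses — set t = True.
w occurs only positively in the remaining clauses — set w = True.
Set p = False and propagate.
  then s is forced to False.
  then u is forced to True.
  then v is forced to False.
  then q is forced to True.
  then r is forced to True.

p=F  q=T  r=T  s=F  t=T  u=T  v=F  w=T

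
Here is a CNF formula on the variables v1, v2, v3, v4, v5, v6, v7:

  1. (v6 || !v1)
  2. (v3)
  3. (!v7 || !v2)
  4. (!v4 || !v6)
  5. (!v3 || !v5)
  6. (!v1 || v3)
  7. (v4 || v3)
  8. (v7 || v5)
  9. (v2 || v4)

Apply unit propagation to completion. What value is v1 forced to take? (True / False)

(v3) is a unit clause: v3 = True.
From (!v5 || !v3) and v3 = True: v5 = False.
From (v5 || v7) and v5 = False: v7 = True.
From (!v2 || !v7) and v7 = True: v2 = False.
(v4 || v2): since v2 = False, the clause reduces to (v4). v4 = True.
In (!v4 || !v6), !v4 is now false; !v6 must hold, so v6 = False.
(v6 || !v1): since v6 = False, the clause reduces to (!v1). v1 = False.

False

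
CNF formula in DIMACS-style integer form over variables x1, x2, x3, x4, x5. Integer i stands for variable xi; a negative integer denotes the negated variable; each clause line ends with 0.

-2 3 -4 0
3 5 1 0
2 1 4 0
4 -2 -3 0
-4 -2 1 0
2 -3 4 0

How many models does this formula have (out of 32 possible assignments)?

14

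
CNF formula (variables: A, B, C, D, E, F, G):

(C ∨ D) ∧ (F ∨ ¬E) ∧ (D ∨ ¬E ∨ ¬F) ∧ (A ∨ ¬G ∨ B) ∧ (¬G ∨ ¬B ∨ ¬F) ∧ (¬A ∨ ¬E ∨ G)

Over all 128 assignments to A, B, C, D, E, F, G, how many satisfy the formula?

42

Split on E, then F.
  E=1, F=1: C free; 3 ways for (A,B,D,G) × 2^1 = 6.
  E=1, F=0: a clause becomes empty — 0.
  E=0, F=1: 15 of the 32 assignments to (A,B,C,D,G) work.
  E=0, F=0: 21 of the 32 assignments to (A,B,C,D,G) work.
Total: 6 + 0 + 15 + 21 = 42.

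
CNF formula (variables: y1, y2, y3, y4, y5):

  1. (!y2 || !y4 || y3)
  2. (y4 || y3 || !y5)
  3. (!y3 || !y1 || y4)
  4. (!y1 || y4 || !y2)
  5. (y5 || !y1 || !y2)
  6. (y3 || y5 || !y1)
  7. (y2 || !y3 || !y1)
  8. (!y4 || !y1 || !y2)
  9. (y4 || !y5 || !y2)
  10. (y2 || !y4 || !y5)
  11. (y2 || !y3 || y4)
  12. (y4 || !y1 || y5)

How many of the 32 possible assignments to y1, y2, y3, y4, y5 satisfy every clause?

7

Satisfying assignments:
  y1=0 y2=0 y3=0 y4=0 y5=0
  y1=0 y2=0 y3=0 y4=1 y5=0
  y1=0 y2=0 y3=1 y4=1 y5=0
  y1=0 y2=1 y3=0 y4=0 y5=0
  y1=0 y2=1 y3=1 y4=0 y5=0
  y1=0 y2=1 y3=1 y4=1 y5=0
  y1=0 y2=1 y3=1 y4=1 y5=1
That's 7 in total.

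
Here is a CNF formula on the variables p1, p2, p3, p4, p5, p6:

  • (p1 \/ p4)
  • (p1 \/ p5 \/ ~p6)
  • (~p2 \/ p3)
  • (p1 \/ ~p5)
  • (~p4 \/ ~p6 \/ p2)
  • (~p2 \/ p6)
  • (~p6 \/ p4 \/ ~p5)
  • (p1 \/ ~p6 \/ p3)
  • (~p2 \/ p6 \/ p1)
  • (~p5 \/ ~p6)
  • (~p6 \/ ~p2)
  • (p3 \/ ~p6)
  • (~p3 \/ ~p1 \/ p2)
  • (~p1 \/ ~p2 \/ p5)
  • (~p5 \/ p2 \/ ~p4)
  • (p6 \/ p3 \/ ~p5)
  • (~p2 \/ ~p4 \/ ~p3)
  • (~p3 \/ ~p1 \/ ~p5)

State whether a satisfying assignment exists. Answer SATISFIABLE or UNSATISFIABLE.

Branch on p1: take p1 = True.
Branch on p2: take p2 = False.
  then p3 is forced to False.
  then p6 is forced to False.
  then p5 is forced to False.
p4 is now unconstrained; take p4 = False.
Every clause has at least one true literal under this assignment.
So p1 = T, p2 = F, p3 = F, p4 = F, p5 = F, p6 = F is a satisfying assignment.

SATISFIABLE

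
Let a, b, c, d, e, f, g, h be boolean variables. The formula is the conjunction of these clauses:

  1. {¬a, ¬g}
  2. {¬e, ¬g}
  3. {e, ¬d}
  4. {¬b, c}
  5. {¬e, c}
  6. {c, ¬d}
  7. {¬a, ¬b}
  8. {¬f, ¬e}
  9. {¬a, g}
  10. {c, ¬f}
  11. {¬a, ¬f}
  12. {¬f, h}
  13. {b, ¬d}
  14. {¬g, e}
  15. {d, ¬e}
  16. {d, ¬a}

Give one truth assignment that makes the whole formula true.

a=0  b=1  c=1  d=0  e=0  f=0  g=0  h=1

Check each clause:
  1. {¬g, ¬a} — ¬g is true.
  2. {¬e, ¬g} — ¬g is true.
  3. {e, ¬d} — ¬d is true.
  4. {¬b, c} — c is true.
  5. {c, ¬e} — c is true.
  6. {¬d, c} — c is true.
  7. {¬b, ¬a} — ¬a is true.
  8. {¬e, ¬f} — ¬f is true.
  9. {¬a, g} — ¬a is true.
  10. {c, ¬f} — ¬f is true.
  11. {¬a, ¬f} — ¬f is true.
  12. {¬f, h} — h is true.
  13. {¬d, b} — b is true.
  14. {¬g, e} — ¬g is true.
  15. {¬e, d} — ¬e is true.
  16. {d, ¬a} — ¬a is true.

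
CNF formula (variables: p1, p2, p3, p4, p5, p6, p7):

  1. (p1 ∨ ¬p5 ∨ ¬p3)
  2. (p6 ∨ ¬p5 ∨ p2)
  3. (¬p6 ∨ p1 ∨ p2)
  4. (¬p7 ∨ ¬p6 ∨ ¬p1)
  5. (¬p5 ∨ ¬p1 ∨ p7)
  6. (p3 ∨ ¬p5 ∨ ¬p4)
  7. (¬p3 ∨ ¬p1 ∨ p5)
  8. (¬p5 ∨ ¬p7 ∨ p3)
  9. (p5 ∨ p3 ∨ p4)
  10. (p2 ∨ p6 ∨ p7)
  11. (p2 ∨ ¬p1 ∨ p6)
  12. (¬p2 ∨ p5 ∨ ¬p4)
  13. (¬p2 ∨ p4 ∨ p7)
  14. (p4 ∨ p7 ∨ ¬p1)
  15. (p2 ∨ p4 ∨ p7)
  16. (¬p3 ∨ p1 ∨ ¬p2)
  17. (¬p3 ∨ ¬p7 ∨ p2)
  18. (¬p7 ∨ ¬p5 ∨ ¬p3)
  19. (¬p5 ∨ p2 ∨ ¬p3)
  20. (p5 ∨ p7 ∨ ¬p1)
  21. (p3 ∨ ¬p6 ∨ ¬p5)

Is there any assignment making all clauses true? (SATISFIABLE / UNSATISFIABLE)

SATISFIABLE

Branch on p1: take p1 = False.
Branch on p2: take p2 = False.
  then p6 is forced to False.
  then p5 is forced to False.
  then p7 is forced to True.
  then p3 is forced to False.
  then p4 is forced to True.
So p1=0  p2=0  p3=0  p4=1  p5=0  p6=0  p7=1 is a satisfying assignment.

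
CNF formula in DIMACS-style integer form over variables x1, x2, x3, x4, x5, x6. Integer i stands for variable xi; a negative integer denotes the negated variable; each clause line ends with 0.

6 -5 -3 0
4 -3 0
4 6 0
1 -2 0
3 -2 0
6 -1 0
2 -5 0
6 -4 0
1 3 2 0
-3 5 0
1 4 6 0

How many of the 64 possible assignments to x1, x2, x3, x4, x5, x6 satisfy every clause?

Satisfying assignments:
  x1=1 x2=0 x3=0 x4=0 x5=0 x6=1
  x1=1 x2=0 x3=0 x4=1 x5=0 x6=1
  x1=1 x2=1 x3=1 x4=1 x5=1 x6=1
Count: 3.

3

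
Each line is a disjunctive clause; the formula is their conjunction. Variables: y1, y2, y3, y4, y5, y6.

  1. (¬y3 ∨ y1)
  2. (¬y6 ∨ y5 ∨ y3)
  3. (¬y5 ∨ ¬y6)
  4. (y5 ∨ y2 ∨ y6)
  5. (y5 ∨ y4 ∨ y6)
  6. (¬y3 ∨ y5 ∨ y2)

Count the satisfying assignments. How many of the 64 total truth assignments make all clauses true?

17

Case analysis on y5 and y6:
  y5=1, y6=1: a clause becomes empty — 0.
  y5=1, y6=0: y2, y4 free; 3 ways for (y1,y3) × 2^2 = 12.
  y5=0, y6=1: remaining (y1,y2,y3,y4) ∈ {(1,1,1,0); (1,1,1,1)} — 2.
  y5=0, y6=0: remaining (y1,y2,y3,y4) ∈ {(0,1,0,1); (1,1,0,1); (1,1,1,1)} — 3.
Total: 0 + 12 + 2 + 3 = 17.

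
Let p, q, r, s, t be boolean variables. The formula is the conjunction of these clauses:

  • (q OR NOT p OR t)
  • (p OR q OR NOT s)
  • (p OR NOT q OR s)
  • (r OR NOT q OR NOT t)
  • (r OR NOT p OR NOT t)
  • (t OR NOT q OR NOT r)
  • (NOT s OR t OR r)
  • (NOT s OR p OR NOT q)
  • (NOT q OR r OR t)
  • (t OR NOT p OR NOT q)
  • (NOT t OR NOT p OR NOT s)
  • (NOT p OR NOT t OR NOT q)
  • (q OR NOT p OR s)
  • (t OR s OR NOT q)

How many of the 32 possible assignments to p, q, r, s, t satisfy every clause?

4

The models are:
  p=0 q=0 r=0 s=0 t=0
  p=0 q=0 r=0 s=0 t=1
  p=0 q=0 r=1 s=0 t=0
  p=0 q=0 r=1 s=0 t=1
Count: 4.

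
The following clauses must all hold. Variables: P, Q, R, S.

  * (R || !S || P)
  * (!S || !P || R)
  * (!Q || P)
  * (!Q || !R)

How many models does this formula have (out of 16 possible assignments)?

7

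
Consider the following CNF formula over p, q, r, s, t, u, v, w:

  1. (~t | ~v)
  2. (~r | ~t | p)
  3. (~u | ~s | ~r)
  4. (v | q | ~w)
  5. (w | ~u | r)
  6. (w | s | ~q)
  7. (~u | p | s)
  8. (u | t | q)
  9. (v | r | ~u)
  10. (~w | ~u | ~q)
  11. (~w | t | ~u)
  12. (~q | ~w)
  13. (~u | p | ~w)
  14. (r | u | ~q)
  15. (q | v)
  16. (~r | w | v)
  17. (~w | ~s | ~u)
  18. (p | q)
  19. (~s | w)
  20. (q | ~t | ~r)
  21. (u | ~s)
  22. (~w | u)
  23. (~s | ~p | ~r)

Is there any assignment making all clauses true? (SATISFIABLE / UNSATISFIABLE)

SATISFIABLE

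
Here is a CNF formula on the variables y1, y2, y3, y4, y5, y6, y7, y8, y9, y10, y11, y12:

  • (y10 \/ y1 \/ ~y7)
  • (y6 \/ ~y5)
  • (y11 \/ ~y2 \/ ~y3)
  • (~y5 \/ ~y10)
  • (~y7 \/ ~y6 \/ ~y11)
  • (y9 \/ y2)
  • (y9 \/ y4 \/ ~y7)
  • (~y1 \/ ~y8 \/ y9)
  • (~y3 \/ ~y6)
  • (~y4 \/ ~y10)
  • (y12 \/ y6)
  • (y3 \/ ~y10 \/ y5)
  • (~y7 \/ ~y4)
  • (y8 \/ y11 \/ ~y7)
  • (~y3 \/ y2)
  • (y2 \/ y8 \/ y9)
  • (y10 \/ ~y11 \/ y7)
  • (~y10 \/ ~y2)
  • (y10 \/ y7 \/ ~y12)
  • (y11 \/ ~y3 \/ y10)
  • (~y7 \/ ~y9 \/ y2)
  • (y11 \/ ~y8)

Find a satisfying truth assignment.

Try y1 = True.
The remaining clauses are satisfied by y2 = True, y3 = False, y4 = True, y5 = False, y6 = True, y7 = False, y8 = False, y9 = True, y10 = False, y11 = False, y12 = False.
Check each clause:
  1. (y1 \/ ~y7 \/ y10) — ~y7 is true.
  2. (~y5 \/ y6) — ~y5 is true.
  3. (y11 \/ ~y2 \/ ~y3) — ~y3 is true.
  4. (~y5 \/ ~y10) — ~y5 is true.
  5. (~y6 \/ ~y11 \/ ~y7) — ~y7 is true.
  6. (y9 \/ y2) — y9 is true.
  7. (y9 \/ ~y7 \/ y4) — y9 is true.
  8. (~y1 \/ y9 \/ ~y8) — ~y8 is true.
  9. (~y6 \/ ~y3) — ~y3 is true.
  10. (~y4 \/ ~y10) — ~y10 is true.
  11. (y6 \/ y12) — y6 is true.
  12. (y3 \/ ~y10 \/ y5) — ~y10 is true.
  13. (~y4 \/ ~y7) — ~y7 is true.
  14. (y11 \/ ~y7 \/ y8) — ~y7 is true.
  15. (y2 \/ ~y3) — y2 is true.
  16. (y8 \/ y2 \/ y9) — y9 is true.
  17. (~y11 \/ y7 \/ y10) — ~y11 is true.
  18. (~y10 \/ ~y2) — ~y10 is true.
  19. (y7 \/ ~y12 \/ y10) — ~y12 is true.
  20. (y10 \/ y11 \/ ~y3) — ~y3 is true.
  21. (y2 \/ ~y9 \/ ~y7) — ~y7 is true.
  22. (~y8 \/ y11) — ~y8 is true.

y1=True  y2=True  y3=False  y4=True  y5=False  y6=True  y7=False  y8=False  y9=True  y10=False  y11=False  y12=False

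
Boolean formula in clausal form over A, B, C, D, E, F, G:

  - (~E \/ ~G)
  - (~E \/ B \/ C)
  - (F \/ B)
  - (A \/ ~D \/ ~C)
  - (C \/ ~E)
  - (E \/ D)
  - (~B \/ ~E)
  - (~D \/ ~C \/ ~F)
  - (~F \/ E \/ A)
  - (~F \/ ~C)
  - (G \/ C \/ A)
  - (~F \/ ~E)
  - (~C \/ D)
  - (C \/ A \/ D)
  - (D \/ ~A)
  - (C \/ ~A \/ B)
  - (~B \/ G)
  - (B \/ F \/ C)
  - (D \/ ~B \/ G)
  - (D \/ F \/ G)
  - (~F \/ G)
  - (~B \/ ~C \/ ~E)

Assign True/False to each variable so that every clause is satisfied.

A = False, B = True, C = False, D = True, E = False, F = False, G = True

Set A = False and propagate.
Branch on B: take B = True.
  then E is forced to False.
  then D is forced to True.
  then C is forced to False.
  then F is forced to False.
  then G is forced to True.
Every clause has at least one true literal under this assignment.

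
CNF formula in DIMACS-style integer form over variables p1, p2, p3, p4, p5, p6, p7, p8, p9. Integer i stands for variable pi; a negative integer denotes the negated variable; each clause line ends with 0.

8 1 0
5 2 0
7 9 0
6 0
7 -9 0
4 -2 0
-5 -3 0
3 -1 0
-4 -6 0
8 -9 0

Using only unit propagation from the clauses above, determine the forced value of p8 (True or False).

True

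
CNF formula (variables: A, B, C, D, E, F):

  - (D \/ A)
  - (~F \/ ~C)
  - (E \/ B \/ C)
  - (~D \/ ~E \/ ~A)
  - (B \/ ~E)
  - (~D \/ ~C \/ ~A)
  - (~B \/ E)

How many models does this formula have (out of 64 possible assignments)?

8

Case analysis on E and A:
  E=1, A=1: remaining (B,C,D,F) ∈ {(1,0,0,0); (1,0,0,1); (1,1,0,0)} — 3.
  E=1, A=0: remaining (B,C,D,F) ∈ {(1,0,1,0); (1,0,1,1); (1,1,1,0)} — 3.
  E=0, A=1: remaining (B,C,D,F) ∈ {(0,1,0,0)} — 1.
  E=0, A=0: remaining (B,C,D,F) ∈ {(0,1,1,0)} — 1.
Total: 3 + 3 + 1 + 1 = 8.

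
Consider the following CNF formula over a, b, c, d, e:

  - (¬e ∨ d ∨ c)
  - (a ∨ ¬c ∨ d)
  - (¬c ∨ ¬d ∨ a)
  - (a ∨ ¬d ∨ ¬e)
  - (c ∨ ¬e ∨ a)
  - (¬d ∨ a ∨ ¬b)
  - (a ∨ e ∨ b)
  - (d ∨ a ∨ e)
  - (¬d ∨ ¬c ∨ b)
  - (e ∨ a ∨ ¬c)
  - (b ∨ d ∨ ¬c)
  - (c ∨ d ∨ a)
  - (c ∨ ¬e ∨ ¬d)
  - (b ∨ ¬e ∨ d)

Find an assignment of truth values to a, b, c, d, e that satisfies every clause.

a=T, b=T, c=F, d=T, e=F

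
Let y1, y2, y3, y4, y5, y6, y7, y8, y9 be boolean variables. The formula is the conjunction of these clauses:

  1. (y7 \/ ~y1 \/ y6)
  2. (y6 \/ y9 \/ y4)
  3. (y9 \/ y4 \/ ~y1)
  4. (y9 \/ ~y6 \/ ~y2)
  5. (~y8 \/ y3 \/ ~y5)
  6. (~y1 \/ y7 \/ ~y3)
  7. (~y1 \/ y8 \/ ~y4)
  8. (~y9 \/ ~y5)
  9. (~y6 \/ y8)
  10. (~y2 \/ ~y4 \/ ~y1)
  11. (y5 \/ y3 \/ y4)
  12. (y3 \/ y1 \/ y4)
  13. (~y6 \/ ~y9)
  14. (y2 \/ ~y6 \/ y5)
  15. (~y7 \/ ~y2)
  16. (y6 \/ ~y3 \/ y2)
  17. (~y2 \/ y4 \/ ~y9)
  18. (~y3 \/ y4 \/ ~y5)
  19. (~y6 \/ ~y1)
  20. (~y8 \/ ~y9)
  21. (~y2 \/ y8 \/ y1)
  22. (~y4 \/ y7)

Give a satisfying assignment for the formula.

y1 = F  y2 = F  y3 = F  y4 = T  y5 = T  y6 = F  y7 = T  y8 = F  y9 = F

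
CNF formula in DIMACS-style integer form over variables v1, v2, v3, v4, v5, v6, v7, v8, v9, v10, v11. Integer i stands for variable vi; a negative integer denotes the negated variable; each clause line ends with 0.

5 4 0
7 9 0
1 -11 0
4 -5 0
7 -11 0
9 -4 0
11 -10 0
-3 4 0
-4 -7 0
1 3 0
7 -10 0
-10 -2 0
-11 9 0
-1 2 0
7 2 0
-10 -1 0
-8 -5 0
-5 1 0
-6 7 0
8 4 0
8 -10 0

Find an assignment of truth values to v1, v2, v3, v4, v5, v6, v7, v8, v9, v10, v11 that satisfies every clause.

v6 occurs only negated in the remaining clauses — set v6 = False.
Pure literal: v9 appears only positively; assign v9 = True.
Try v1 = False.
  then v11 is forced to False.
  then v10 is forced to False.
  then v3 is forced to True.
  then v4 is forced to True.
  then v7 is forced to False.
  then v2 is forced to True.
  then v5 is forced to False.
v8 is now unconstrained; take v8 = True.

v1=F, v2=T, v3=T, v4=T, v5=F, v6=F, v7=F, v8=T, v9=T, v10=F, v11=F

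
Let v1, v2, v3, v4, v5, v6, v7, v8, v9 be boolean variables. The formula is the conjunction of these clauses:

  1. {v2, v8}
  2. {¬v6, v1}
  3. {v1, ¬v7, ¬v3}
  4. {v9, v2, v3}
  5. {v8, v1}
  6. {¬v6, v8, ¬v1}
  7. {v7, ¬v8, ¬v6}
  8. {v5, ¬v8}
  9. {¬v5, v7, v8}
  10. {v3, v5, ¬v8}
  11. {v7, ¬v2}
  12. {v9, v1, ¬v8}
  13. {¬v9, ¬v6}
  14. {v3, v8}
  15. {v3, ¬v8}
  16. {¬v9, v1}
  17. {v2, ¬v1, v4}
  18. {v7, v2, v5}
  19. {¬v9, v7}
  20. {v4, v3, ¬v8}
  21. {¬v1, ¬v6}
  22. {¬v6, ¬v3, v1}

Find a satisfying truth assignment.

v1=True  v2=True  v3=True  v4=True  v5=True  v6=False  v7=True  v8=False  v9=False

v4 occurs only positively in the remaining clauses — set v4 = True.
v6 occurs only negated in the remaining clauses — set v6 = False.
Branch on v1: take v1 = True.
Branch on v2: take v2 = True.
  then v7 is forced to True.
For the remaining variables, v3 = True, v5 = True, v8 = False, v9 = False works.
Every clause has at least one true literal under this assignment.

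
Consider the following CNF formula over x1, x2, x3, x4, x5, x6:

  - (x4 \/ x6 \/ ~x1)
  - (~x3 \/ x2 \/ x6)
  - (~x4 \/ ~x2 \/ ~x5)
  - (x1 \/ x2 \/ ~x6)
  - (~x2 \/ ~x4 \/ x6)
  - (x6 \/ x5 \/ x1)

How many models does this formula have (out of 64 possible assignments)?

Split on x6, then x2.
  x6=T, x2=T: x1, x3 free; 3 ways for (x4,x5) × 2^2 = 12.
  x6=T, x2=F: forces x1=T; x3, x4, x5 free → 2^3 = 8.
  x6=F, x2=T: remaining (x1,x3,x4,x5) ∈ {(F,F,F,T); (F,T,F,T)} — 2.
  x6=F, x2=F: remaining (x1,x3,x4,x5) ∈ {(F,F,F,T); (F,F,T,T); (T,F,T,F); (T,F,T,T)} — 4.
Total: 12 + 8 + 2 + 4 = 26.

26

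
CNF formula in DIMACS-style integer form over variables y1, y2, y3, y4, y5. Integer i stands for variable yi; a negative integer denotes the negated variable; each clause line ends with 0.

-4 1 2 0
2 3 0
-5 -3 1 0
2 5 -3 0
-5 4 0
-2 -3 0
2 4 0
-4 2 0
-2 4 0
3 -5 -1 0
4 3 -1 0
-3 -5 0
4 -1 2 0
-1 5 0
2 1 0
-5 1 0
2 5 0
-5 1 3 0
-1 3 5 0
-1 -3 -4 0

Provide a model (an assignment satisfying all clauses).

Try y1 = False.
  then y2 is forced to True.
  then y3 is forced to False.
  then y4 is forced to True.
  then y5 is forced to False.

y1=False  y2=True  y3=False  y4=True  y5=False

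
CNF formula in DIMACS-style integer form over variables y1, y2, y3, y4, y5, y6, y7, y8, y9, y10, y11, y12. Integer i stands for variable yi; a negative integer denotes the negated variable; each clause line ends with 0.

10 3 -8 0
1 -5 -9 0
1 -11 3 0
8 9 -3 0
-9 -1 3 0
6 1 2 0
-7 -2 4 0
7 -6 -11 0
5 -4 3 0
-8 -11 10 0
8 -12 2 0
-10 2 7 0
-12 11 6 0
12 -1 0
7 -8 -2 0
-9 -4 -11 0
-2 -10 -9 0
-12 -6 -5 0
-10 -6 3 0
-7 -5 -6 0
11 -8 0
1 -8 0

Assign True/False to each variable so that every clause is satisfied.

y1=True, y2=False, y3=True, y4=True, y5=False, y6=True, y7=True, y8=True, y9=False, y10=True, y11=True, y12=True

Check each clause:
  1. (NOT y8 OR y10 OR y3) — y10 is true.
  2. (NOT y5 OR y1 OR NOT y9) — y1 is true.
  3. (y3 OR y1 OR NOT y11) — y1 is true.
  4. (NOT y3 OR y8 OR y9) — y8 is true.
  5. (NOT y1 OR y3 OR NOT y9) — y3 is true.
  6. (y6 OR y2 OR y1) — y1 is true.
  7. (NOT y2 OR NOT y7 OR y4) — y4 is true.
  8. (y7 OR NOT y6 OR NOT y11) — y7 is true.
  9. (y3 OR NOT y4 OR y5) — y3 is true.
  10. (NOT y11 OR NOT y8 OR y10) — y10 is true.
  11. (y8 OR y2 OR NOT y12) — y8 is true.
  12. (NOT y10 OR y2 OR y7) — y7 is true.
  13. (y11 OR y6 OR NOT y12) — y11 is true.
  14. (y12 OR NOT y1) — y12 is true.
  15. (y7 OR NOT y2 OR NOT y8) — NOT y2 is true.
  16. (NOT y9 OR NOT y4 OR NOT y11) — NOT y9 is true.
  17. (NOT y10 OR NOT y2 OR NOT y9) — NOT y2 is true.
  18. (NOT y6 OR NOT y12 OR NOT y5) — NOT y5 is true.
  19. (y3 OR NOT y10 OR NOT y6) — y3 is true.
  20. (NOT y7 OR NOT y5 OR NOT y6) — NOT y5 is true.
  21. (y11 OR NOT y8) — y11 is true.
  22. (y1 OR NOT y8) — y1 is true.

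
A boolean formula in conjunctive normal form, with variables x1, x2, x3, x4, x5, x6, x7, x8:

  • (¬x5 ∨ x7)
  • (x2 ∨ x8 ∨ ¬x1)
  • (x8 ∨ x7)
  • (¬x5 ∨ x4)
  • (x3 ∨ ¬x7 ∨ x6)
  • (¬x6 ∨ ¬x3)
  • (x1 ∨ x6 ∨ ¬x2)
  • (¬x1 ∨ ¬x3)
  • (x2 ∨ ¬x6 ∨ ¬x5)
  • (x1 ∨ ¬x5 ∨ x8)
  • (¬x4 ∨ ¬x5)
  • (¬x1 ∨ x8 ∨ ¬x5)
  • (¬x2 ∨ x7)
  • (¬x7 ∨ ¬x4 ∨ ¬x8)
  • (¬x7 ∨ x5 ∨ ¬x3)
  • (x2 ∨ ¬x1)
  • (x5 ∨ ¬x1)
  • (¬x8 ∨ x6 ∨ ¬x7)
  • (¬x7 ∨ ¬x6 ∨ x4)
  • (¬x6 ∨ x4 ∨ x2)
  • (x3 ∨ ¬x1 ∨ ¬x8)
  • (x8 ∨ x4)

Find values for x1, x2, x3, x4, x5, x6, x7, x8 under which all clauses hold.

x1=False  x2=False  x3=False  x4=True  x5=False  x6=True  x7=True  x8=False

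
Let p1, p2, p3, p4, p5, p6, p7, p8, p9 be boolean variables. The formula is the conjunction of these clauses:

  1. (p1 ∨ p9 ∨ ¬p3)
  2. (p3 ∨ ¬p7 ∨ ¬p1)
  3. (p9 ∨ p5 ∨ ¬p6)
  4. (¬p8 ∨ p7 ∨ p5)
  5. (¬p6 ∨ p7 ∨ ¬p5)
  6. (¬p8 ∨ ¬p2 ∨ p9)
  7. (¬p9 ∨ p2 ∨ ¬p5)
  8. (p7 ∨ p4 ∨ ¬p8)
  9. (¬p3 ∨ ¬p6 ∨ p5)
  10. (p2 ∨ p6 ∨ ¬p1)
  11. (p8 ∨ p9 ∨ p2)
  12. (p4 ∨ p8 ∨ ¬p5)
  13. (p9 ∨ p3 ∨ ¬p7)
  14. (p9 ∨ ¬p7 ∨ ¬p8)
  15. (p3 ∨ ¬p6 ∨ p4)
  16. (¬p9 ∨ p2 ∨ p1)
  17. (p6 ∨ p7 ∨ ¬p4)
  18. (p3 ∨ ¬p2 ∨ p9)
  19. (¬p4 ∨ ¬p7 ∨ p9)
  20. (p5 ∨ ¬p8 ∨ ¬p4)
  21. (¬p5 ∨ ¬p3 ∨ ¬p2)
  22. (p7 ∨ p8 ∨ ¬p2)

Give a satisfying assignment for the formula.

Try p1 = False.
Try p2 = True.
For the remaining variables, p3 = False, p4 = False, p5 = False, p6 = False, p7 = True, p8 = False, p9 = True works.
Check each clause:
  1. (¬p3 ∨ p9 ∨ p1) — ¬p3 is true.
  2. (¬p7 ∨ ¬p1 ∨ p3) — ¬p1 is true.
  3. (p5 ∨ p9 ∨ ¬p6) — p9 is true.
  4. (p7 ∨ ¬p8 ∨ p5) — ¬p8 is true.
  5. (¬p5 ∨ p7 ∨ ¬p6) — ¬p6 is true.
  6. (¬p8 ∨ p9 ∨ ¬p2) — ¬p8 is true.
  7. (¬p5 ∨ ¬p9 ∨ p2) — p2 is true.
  8. (p7 ∨ p4 ∨ ¬p8) — ¬p8 is true.
  9. (¬p6 ∨ p5 ∨ ¬p3) — ¬p3 is true.
  10. (¬p1 ∨ p2 ∨ p6) — p2 is true.
  11. (p9 ∨ p2 ∨ p8) — p9 is true.
  12. (¬p5 ∨ p4 ∨ p8) — ¬p5 is true.
  13. (p3 ∨ ¬p7 ∨ p9) — p9 is true.
  14. (¬p7 ∨ p9 ∨ ¬p8) — ¬p8 is true.
  15. (p3 ∨ ¬p6 ∨ p4) — ¬p6 is true.
  16. (p1 ∨ p2 ∨ ¬p9) — p2 is true.
  17. (¬p4 ∨ p7 ∨ p6) — ¬p4 is true.
  18. (¬p2 ∨ p3 ∨ p9) — p9 is true.
  19. (p9 ∨ ¬p4 ∨ ¬p7) — p9 is true.
  20. (¬p8 ∨ p5 ∨ ¬p4) — ¬p8 is true.
  21. (¬p3 ∨ ¬p2 ∨ ¬p5) — ¬p5 is true.
  22. (¬p2 ∨ p8 ∨ p7) — p7 is true.

p1=0, p2=1, p3=0, p4=0, p5=0, p6=0, p7=1, p8=0, p9=1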